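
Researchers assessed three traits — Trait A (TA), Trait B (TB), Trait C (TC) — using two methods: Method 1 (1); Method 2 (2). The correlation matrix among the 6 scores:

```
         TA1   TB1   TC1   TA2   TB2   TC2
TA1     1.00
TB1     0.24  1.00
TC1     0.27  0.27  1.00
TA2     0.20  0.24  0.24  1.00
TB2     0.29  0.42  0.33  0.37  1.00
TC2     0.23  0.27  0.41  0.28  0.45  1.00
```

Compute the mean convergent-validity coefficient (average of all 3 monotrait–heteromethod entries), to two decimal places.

0.34

Convergent values: 0.20, 0.42, 0.41; mean = 1.03/3 = 0.34.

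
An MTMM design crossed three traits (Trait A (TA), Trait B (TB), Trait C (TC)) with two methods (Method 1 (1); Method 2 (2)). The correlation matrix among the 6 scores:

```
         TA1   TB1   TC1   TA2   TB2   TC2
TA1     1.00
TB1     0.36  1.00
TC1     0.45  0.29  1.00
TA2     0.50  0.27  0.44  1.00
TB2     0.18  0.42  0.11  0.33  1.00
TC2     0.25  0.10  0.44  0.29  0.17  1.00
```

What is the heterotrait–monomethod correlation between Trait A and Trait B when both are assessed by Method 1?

0.36

Different traits, same method: r(TA1, TB1) = 0.36.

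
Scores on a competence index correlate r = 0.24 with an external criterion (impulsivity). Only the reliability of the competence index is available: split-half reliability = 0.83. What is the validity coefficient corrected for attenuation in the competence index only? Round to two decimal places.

Single correction: r_c = r_obs / √r_xx = 0.24 / √0.83 = 0.24 / 0.9110 ≈ 0.26.

0.26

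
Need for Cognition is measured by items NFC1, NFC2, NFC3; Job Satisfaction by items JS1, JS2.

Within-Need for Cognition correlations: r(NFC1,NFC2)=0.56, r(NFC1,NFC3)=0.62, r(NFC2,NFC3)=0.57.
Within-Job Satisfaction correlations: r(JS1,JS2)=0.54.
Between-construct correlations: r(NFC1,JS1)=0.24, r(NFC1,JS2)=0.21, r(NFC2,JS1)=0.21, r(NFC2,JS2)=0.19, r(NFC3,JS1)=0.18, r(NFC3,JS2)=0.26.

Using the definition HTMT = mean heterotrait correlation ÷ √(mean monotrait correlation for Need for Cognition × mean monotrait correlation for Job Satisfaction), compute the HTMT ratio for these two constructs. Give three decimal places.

0.383

Between-construct mean = 1.29/6 = 0.2150.
Mean within-NFC = 1.75/3 = 0.5833; mean within-JS = 0.54/1 = 0.5400.
Geometric mean = √(0.5833 × 0.5400) = 0.5612.
HTMT = 0.2150 / 0.5612 = 0.383.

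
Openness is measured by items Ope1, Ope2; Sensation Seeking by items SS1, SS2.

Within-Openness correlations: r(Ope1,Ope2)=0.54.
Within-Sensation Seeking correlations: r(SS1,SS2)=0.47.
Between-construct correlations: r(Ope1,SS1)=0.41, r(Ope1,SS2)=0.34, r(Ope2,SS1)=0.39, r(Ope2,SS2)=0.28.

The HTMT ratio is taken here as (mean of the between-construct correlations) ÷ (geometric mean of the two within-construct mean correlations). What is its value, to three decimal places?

Mean heterotrait r = 1.42/4 = 0.3550.
Mean within-Ope = 0.54/1 = 0.5400; mean within-SS = 0.47/1 = 0.4700.
Geometric mean = √(0.5400 × 0.4700) = 0.5038.
HTMT = 0.3550 / 0.5038 = 0.705.

0.705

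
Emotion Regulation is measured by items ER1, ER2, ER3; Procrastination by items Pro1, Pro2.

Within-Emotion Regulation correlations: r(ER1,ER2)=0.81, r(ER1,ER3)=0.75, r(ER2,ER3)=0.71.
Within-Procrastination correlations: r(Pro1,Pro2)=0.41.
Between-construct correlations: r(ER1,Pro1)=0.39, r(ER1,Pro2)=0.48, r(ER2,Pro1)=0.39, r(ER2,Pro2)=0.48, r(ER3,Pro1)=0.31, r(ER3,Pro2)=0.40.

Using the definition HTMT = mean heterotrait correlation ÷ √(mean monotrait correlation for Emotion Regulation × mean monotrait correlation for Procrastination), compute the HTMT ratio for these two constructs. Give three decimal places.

0.733

Mean heterotrait r = 2.45/6 = 0.4083.
Mean within-ER = 2.27/3 = 0.7567; mean within-Pro = 0.41/1 = 0.4100.
Geometric mean = √(0.7567 × 0.4100) = 0.5570.
HTMT = 0.4083 / 0.5570 = 0.733.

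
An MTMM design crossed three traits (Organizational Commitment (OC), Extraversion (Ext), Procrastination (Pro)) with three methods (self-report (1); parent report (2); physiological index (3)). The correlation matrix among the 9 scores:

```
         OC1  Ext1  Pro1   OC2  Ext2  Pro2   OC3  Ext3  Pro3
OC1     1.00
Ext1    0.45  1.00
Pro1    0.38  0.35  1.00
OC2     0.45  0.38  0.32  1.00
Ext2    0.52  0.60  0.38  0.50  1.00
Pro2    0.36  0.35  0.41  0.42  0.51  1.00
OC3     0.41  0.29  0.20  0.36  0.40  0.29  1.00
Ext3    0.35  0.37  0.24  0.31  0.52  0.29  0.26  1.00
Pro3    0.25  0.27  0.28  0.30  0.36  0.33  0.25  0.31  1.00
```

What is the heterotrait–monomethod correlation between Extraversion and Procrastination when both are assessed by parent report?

Different traits, same method: r(Ext2, Pro2) = 0.51.

0.51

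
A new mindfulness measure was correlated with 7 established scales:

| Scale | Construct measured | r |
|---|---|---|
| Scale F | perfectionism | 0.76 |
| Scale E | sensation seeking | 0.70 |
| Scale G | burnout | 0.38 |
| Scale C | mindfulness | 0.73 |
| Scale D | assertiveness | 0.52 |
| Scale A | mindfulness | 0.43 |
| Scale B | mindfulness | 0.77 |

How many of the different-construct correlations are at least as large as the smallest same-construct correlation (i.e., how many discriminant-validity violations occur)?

Convergent (same construct = mindfulness): Scale C, Scale A, Scale B.
Smallest convergent = 0.43. Discriminant values: 0.76, 0.70, 0.38, 0.52; count ≥ 0.43 → 3.

3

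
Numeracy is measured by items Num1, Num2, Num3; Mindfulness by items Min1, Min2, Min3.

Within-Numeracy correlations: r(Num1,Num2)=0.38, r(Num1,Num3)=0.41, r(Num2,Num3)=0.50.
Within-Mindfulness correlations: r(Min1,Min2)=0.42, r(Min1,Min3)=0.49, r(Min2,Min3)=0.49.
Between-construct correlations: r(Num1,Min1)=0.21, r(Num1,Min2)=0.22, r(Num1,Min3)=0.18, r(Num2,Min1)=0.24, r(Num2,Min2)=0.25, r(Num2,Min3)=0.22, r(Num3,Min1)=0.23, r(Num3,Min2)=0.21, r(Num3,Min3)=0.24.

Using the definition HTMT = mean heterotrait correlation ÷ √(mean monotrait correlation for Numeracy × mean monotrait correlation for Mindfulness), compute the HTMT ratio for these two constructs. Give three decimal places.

0.496

Mean between = 2.00/9 = 0.2222.
Mean within-Num = 1.29/3 = 0.4300; mean within-Min = 1.40/3 = 0.4667.
Geometric mean = √(0.4300 × 0.4667) = 0.4480.
HTMT = 0.2222 / 0.4480 = 0.496.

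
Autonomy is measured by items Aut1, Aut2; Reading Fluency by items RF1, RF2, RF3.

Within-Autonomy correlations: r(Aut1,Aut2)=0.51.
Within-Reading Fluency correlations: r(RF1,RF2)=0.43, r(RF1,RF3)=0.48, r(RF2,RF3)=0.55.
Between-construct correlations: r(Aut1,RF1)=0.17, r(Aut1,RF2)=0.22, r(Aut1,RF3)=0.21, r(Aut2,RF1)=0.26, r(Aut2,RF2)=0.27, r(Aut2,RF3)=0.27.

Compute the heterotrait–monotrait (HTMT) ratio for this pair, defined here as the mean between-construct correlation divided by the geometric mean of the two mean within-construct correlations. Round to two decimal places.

0.47

Between-construct mean = 1.40/6 = 0.2333.
Mean within-Aut = 0.51/1 = 0.5100; mean within-RF = 1.46/3 = 0.4867.
Geometric mean = √(0.5100 × 0.4867) = 0.4982.
HTMT = 0.2333 / 0.4982 = 0.47.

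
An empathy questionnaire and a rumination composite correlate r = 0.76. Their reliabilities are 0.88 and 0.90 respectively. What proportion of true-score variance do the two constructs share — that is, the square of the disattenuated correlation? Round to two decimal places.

Disattenuated r = 0.76 / √(0.88 × 0.90) = 0.76 / 0.8899 = 0.8540.
Shared true-score variance = 0.8540² = 0.7293 ≈ 0.73.

0.73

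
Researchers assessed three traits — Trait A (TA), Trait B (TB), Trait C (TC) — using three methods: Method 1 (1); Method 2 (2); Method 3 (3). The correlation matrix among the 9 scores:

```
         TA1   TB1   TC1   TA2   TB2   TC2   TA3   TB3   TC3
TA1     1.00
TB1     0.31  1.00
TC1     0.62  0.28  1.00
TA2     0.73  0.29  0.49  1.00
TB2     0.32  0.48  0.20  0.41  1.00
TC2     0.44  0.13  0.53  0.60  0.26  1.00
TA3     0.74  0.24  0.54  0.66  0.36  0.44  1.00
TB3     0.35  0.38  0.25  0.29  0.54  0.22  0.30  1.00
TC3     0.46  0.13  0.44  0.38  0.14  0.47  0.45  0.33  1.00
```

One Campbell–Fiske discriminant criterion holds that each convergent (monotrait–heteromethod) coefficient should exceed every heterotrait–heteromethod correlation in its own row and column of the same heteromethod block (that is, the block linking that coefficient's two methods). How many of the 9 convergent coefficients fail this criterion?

Checking each validity diagonal entry against its comparison values:
TA (methods 1·2): 0.73 vs {0.32, 0.29, 0.44, 0.49} → pass.
TA (methods 1·3): 0.74 vs {0.35, 0.24, 0.46, 0.54} → pass.
TA (methods 2·3): 0.66 vs {0.29, 0.36, 0.38, 0.44} → pass.
TB (methods 1·2): 0.48 vs {0.29, 0.32, 0.13, 0.20} → pass.
TB (methods 1·3): 0.38 vs {0.24, 0.35, 0.13, 0.25} → pass.
TB (methods 2·3): 0.54 vs {0.36, 0.29, 0.14, 0.22} → pass.
TC (methods 1·2): 0.53 vs {0.49, 0.44, 0.20, 0.13} → pass.
TC (methods 1·3): 0.44 vs {0.54, 0.46, 0.25, 0.13} → fail.
TC (methods 2·3): 0.47 vs {0.44, 0.38, 0.22, 0.14} → pass.
1 of 9 fail.

1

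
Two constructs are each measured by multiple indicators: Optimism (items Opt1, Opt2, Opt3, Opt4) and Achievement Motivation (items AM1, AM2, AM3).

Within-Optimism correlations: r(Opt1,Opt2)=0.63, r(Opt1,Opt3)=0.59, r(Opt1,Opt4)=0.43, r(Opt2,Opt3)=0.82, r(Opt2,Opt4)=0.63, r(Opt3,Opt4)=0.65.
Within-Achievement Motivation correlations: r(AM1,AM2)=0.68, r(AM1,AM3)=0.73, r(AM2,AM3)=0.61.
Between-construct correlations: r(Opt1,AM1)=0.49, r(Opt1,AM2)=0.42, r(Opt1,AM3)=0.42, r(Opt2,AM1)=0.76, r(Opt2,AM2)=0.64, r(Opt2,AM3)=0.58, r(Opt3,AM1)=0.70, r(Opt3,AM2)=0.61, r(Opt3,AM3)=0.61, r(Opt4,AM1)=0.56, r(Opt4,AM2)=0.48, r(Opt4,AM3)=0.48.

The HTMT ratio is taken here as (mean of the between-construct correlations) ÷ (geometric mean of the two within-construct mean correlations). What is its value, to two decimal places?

Mean between = 6.75/12 = 0.5625.
Mean within-Opt = 3.75/6 = 0.6250; mean within-AM = 2.02/3 = 0.6733.
Geometric mean = √(0.6250 × 0.6733) = 0.6487.
HTMT = 0.5625 / 0.6487 = 0.87.

0.87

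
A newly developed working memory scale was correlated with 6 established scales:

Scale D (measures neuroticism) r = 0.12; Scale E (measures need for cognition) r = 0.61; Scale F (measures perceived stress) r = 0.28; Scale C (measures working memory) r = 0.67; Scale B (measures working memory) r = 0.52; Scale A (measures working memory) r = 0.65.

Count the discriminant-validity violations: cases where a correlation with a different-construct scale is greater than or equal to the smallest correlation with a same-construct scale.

1

Convergent (same construct = working memory): Scale C, Scale B, Scale A.
Smallest convergent = 0.52. Discriminant values: 0.12, 0.61, 0.28; count ≥ 0.52 → 1.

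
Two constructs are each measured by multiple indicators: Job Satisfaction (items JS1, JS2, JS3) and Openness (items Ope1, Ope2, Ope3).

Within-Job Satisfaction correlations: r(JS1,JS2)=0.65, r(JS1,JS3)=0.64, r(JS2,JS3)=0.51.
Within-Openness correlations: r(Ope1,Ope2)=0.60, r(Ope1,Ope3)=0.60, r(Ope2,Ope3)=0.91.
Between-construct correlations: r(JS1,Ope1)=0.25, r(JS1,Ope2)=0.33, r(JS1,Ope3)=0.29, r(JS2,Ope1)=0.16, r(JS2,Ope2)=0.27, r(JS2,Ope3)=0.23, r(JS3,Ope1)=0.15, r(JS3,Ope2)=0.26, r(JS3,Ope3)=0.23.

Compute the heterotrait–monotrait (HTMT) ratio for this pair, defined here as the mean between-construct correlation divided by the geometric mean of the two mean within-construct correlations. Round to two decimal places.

0.37

Mean heterotrait r = 2.17/9 = 0.2411.
Mean within-JS = 1.80/3 = 0.6000; mean within-Ope = 2.11/3 = 0.7033.
Geometric mean = √(0.6000 × 0.7033) = 0.6496.
HTMT = 0.2411 / 0.6496 = 0.37.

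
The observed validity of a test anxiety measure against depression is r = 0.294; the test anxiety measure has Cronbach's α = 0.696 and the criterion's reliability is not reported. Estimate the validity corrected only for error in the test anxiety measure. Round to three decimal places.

Single correction: r_c = r_obs / √r_xx = 0.294 / √0.696 = 0.294 / 0.8343 ≈ 0.352.

0.352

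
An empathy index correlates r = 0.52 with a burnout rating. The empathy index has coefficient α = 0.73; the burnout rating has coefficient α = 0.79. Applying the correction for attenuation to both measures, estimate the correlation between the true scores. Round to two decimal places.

0.68

r_true = r_obs / √(r_xx · r_yy) = 0.52 / √(0.73 × 0.79) = 0.52 / √0.5767 = 0.52 / 0.7594 ≈ 0.68.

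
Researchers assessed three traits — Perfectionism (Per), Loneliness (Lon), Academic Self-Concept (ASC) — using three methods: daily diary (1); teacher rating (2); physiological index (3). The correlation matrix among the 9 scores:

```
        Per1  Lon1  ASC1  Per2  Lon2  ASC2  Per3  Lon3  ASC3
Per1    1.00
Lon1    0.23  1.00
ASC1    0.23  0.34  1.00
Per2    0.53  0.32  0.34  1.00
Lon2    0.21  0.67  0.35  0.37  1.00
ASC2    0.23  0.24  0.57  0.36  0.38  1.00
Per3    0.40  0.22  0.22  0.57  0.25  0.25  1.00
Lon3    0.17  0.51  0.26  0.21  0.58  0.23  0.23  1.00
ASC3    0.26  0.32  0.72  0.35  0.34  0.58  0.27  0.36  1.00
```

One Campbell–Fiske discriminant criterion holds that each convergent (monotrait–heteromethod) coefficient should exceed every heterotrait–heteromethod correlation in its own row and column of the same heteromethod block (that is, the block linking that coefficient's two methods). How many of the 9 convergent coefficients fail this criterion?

Convergent coefficients and their comparison sets:
Per (methods 1·2): 0.53 vs {0.21, 0.32, 0.23, 0.34} → pass.
Per (methods 1·3): 0.40 vs {0.17, 0.22, 0.26, 0.22} → pass.
Per (methods 2·3): 0.57 vs {0.21, 0.25, 0.35, 0.25} → pass.
Lon (methods 1·2): 0.67 vs {0.32, 0.21, 0.24, 0.35} → pass.
Lon (methods 1·3): 0.51 vs {0.22, 0.17, 0.32, 0.26} → pass.
Lon (methods 2·3): 0.58 vs {0.25, 0.21, 0.34, 0.23} → pass.
ASC (methods 1·2): 0.57 vs {0.34, 0.23, 0.35, 0.24} → pass.
ASC (methods 1·3): 0.72 vs {0.22, 0.26, 0.26, 0.32} → pass.
ASC (methods 2·3): 0.58 vs {0.25, 0.35, 0.23, 0.34} → pass.
0 of 9 fail.

0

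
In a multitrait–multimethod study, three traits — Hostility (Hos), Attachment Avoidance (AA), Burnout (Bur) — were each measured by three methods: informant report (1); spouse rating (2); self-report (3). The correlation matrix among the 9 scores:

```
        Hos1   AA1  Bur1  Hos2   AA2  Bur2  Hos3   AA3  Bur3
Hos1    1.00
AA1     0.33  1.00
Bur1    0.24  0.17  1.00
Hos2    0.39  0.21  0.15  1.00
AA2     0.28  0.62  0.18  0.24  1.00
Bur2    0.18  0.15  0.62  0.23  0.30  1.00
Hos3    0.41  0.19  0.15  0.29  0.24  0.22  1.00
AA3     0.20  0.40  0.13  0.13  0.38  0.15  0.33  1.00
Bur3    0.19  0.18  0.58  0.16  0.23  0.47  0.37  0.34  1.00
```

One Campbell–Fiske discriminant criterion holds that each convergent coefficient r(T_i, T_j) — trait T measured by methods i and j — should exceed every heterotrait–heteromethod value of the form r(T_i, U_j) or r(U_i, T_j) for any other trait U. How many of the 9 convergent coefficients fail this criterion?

Each convergent coefficient versus the relevant comparison correlations:
Hos (methods 1·2): 0.39 vs {0.28, 0.21, 0.18, 0.15} → pass.
Hos (methods 1·3): 0.41 vs {0.20, 0.19, 0.19, 0.15} → pass.
Hos (methods 2·3): 0.29 vs {0.13, 0.24, 0.16, 0.22} → pass.
AA (methods 1·2): 0.62 vs {0.21, 0.28, 0.15, 0.18} → pass.
AA (methods 1·3): 0.40 vs {0.19, 0.20, 0.18, 0.13} → pass.
AA (methods 2·3): 0.38 vs {0.24, 0.13, 0.23, 0.15} → pass.
Bur (methods 1·2): 0.62 vs {0.15, 0.18, 0.18, 0.15} → pass.
Bur (methods 1·3): 0.58 vs {0.15, 0.19, 0.13, 0.18} → pass.
Bur (methods 2·3): 0.47 vs {0.22, 0.16, 0.15, 0.23} → pass.
0 of 9 fail.

0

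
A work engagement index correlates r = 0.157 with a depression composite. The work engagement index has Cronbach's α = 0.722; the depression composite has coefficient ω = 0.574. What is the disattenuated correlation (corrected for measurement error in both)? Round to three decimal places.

r_true = r_obs / √(r_xx · r_yy) = 0.157 / √(0.722 × 0.574) = 0.157 / √0.414428 = 0.157 / 0.6438 ≈ 0.244.

0.244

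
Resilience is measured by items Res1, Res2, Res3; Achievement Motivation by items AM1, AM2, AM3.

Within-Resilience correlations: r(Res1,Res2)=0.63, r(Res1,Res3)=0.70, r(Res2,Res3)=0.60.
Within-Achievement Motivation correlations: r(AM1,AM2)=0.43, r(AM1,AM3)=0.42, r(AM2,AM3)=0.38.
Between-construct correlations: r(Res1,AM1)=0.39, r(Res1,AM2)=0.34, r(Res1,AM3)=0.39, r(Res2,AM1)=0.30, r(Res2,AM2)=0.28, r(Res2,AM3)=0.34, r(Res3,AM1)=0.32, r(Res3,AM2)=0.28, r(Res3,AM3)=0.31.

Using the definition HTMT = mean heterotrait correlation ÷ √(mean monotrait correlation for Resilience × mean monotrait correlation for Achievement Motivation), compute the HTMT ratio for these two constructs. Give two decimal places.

0.64

Mean heterotrait r = 2.95/9 = 0.3278.
Mean within-Res = 1.93/3 = 0.6433; mean within-AM = 1.23/3 = 0.4100.
Geometric mean = √(0.6433 × 0.4100) = 0.5136.
HTMT = 0.3278 / 0.5136 = 0.64.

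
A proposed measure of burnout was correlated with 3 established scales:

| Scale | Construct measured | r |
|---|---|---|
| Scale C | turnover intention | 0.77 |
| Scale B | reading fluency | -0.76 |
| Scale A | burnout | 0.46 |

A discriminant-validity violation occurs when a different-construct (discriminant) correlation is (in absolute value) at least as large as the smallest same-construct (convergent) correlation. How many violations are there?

Convergent (same construct = burnout): Scale A.
Smallest convergent = 0.46. Discriminant |r|: 0.77, 0.76; count ≥ 0.46 → 2.

2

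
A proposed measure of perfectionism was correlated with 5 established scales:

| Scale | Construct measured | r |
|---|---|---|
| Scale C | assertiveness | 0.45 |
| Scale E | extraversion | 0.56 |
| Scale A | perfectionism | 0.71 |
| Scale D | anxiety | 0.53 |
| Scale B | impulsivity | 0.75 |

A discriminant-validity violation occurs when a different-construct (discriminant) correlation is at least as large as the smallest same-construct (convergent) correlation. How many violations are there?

Convergent (same construct = perfectionism): Scale A.
Smallest convergent = 0.71. Discriminant values: 0.45, 0.56, 0.53, 0.75; count ≥ 0.71 → 1.

1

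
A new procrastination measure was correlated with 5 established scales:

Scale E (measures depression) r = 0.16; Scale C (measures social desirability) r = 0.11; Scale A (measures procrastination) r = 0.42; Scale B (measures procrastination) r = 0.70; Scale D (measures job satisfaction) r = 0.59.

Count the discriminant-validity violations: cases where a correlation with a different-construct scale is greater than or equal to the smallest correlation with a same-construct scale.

1

Convergent (same construct = procrastination): Scale A, Scale B.
Smallest convergent = 0.42. Discriminant values: 0.16, 0.11, 0.59; count ≥ 0.42 → 1.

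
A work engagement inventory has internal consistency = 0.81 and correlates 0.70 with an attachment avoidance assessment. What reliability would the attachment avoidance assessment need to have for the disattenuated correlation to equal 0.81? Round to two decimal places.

r_true = r_obs / √(r_xx · r_yy) ⇒ 0.81 = 0.70 / √(0.81 · r_yy).
√(0.81 · r_yy) = 0.70 / 0.81 = 0.8642; 0.81 · r_yy = 0.7468; r_yy = 0.7468 / 0.81 ≈ 0.92.

0.92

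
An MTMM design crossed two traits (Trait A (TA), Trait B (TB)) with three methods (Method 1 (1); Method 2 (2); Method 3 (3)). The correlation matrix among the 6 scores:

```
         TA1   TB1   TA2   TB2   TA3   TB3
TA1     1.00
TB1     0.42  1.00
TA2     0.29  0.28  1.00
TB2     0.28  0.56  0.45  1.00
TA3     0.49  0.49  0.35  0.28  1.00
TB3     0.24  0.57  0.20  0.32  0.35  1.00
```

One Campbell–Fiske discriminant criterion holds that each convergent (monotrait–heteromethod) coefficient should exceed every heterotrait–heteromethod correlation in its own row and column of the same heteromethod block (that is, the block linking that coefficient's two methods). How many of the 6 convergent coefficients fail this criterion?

Each convergent coefficient versus the relevant comparison correlations:
TA (methods 1·2): 0.29 vs {0.28, 0.28} → pass.
TA (methods 1·3): 0.49 vs {0.24, 0.49} → fail.
TA (methods 2·3): 0.35 vs {0.20, 0.28} → pass.
TB (methods 1·2): 0.56 vs {0.28, 0.28} → pass.
TB (methods 1·3): 0.57 vs {0.49, 0.24} → pass.
TB (methods 2·3): 0.32 vs {0.28, 0.20} → pass.
1 of 6 fail.

1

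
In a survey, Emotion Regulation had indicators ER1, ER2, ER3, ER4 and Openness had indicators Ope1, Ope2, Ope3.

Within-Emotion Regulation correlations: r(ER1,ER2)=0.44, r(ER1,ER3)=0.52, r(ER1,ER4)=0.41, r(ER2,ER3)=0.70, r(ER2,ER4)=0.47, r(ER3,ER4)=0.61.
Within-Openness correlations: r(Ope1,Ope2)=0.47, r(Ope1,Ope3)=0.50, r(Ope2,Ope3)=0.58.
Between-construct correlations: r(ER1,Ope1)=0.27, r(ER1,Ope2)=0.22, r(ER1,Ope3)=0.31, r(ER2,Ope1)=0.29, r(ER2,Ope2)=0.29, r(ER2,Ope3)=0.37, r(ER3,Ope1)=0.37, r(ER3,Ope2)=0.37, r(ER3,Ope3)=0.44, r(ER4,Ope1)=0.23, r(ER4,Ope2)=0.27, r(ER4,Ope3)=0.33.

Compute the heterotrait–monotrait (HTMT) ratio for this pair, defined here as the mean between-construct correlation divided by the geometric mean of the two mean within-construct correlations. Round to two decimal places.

Mean heterotrait r = 3.76/12 = 0.3133.
Mean within-ER = 3.15/6 = 0.5250; mean within-Ope = 1.55/3 = 0.5167.
Geometric mean = √(0.5250 × 0.5167) = 0.5208.
HTMT = 0.3133 / 0.5208 = 0.60.

0.60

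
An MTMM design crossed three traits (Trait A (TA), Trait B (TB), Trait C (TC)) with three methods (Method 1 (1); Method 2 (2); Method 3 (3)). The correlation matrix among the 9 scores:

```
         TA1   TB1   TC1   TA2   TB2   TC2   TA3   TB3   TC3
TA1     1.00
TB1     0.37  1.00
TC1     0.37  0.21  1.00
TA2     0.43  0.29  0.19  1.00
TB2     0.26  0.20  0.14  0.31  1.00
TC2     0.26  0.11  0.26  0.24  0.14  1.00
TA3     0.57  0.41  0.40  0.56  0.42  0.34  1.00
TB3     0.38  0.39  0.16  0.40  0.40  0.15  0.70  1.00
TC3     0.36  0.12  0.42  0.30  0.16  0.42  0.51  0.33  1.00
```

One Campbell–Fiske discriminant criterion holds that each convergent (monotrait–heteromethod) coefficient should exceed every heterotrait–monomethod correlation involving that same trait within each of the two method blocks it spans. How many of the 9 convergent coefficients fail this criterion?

Each convergent coefficient versus the relevant comparison correlations:
TA (methods 1·2): 0.43 vs {0.37, 0.31, 0.37, 0.24} → pass.
TA (methods 1·3): 0.57 vs {0.37, 0.70, 0.37, 0.51} → fail.
TA (methods 2·3): 0.56 vs {0.31, 0.70, 0.24, 0.51} → fail.
TB (methods 1·2): 0.20 vs {0.37, 0.31, 0.21, 0.14} → fail.
TB (methods 1·3): 0.39 vs {0.37, 0.70, 0.21, 0.33} → fail.
TB (methods 2·3): 0.40 vs {0.31, 0.70, 0.14, 0.33} → fail.
TC (methods 1·2): 0.26 vs {0.37, 0.24, 0.21, 0.14} → fail.
TC (methods 1·3): 0.42 vs {0.37, 0.51, 0.21, 0.33} → fail.
TC (methods 2·3): 0.42 vs {0.24, 0.51, 0.14, 0.33} → fail.
8 of 9 fail.

8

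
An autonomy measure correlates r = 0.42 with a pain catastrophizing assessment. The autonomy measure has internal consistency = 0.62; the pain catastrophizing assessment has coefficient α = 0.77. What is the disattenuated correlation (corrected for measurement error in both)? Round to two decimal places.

r_true = r_obs / √(r_xx · r_yy) = 0.42 / √(0.62 × 0.77) = 0.42 / √0.4774 = 0.42 / 0.6909 ≈ 0.61.

0.61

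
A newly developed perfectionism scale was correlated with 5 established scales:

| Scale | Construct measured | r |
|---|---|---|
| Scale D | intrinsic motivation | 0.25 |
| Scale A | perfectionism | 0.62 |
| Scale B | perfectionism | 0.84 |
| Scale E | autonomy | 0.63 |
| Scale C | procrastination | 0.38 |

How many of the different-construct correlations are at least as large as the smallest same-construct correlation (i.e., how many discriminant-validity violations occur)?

Convergent (same construct = perfectionism): Scale A, Scale B.
Smallest convergent = 0.62. Discriminant values: 0.25, 0.63, 0.38; count ≥ 0.62 → 1.

1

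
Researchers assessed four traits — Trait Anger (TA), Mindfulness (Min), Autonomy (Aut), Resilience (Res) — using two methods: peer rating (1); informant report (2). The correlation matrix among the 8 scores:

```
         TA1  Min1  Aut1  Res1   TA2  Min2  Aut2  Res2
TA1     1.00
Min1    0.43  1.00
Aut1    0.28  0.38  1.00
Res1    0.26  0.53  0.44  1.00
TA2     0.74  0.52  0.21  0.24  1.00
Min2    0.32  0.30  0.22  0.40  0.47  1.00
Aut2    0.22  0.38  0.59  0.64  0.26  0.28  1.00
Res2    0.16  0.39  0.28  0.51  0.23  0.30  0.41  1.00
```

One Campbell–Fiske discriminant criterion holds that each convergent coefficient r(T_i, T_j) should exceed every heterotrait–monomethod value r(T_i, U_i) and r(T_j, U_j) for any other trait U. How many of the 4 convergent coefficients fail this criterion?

Each convergent coefficient versus the relevant comparison correlations:
TA (methods 1·2): 0.74 vs {0.43, 0.47, 0.28, 0.26, 0.26, 0.23} → pass.
Min (methods 1·2): 0.30 vs {0.43, 0.47, 0.38, 0.28, 0.53, 0.30} → fail.
Aut (methods 1·2): 0.59 vs {0.28, 0.26, 0.38, 0.28, 0.44, 0.41} → pass.
Res (methods 1·2): 0.51 vs {0.26, 0.23, 0.53, 0.30, 0.44, 0.41} → fail.
2 of 4 fail.

2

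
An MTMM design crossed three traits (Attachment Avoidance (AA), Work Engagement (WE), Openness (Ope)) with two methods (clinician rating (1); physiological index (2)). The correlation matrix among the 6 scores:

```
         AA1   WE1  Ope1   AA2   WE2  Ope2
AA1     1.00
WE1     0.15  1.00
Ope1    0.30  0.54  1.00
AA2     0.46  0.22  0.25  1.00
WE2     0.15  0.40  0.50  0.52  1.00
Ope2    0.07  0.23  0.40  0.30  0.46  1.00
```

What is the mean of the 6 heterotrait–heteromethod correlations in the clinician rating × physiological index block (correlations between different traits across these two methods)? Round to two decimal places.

0.24

HTHM values (method 1 × method 2): 0.15, 0.07, 0.22, 0.23, 0.25, 0.50; mean = 1.42/6 = 0.24.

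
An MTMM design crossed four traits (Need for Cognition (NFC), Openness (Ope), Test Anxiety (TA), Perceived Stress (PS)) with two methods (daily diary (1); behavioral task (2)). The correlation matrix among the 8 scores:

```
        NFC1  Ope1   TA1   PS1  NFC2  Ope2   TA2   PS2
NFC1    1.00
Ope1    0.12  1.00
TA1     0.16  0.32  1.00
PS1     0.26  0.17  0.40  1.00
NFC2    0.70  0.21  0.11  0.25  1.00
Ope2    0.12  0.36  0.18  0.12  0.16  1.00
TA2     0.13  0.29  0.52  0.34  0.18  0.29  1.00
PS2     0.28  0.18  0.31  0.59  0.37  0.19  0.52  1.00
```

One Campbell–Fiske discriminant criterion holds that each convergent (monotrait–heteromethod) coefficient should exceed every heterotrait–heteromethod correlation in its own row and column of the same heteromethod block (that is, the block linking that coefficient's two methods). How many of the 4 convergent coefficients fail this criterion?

0

Each convergent coefficient versus the relevant comparison correlations:
NFC (methods 1·2): 0.70 vs {0.12, 0.21, 0.13, 0.11, 0.28, 0.25} → pass.
Ope (methods 1·2): 0.36 vs {0.21, 0.12, 0.29, 0.18, 0.18, 0.12} → pass.
TA (methods 1·2): 0.52 vs {0.11, 0.13, 0.18, 0.29, 0.31, 0.34} → pass.
PS (methods 1·2): 0.59 vs {0.25, 0.28, 0.12, 0.18, 0.34, 0.31} → pass.
0 of 4 fail.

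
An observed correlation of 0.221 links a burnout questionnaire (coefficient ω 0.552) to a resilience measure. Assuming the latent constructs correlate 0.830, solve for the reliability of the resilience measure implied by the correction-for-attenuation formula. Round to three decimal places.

0.128

r_true = r_obs / √(r_xx · r_yy) ⇒ 0.830 = 0.221 / √(0.552 · r_yy).
√(0.552 · r_yy) = 0.221 / 0.830 = 0.2663; 0.552 · r_yy = 0.0709; r_yy = 0.0709 / 0.552 ≈ 0.128.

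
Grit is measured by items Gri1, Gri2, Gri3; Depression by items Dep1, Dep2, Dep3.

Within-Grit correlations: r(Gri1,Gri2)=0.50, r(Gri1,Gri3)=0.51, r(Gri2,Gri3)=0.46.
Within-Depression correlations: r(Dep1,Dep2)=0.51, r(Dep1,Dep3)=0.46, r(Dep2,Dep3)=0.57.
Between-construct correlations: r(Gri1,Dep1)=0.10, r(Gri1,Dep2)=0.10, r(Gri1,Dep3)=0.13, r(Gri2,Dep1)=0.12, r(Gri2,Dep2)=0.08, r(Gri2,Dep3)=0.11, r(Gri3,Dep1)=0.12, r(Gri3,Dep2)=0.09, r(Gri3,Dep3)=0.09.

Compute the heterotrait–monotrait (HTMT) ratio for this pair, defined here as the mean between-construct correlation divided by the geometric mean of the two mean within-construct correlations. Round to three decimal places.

0.208

Mean between = 0.94/9 = 0.1044.
Mean within-Gri = 1.47/3 = 0.4900; mean within-Dep = 1.54/3 = 0.5133.
Geometric mean = √(0.4900 × 0.5133) = 0.5015.
HTMT = 0.1044 / 0.5015 = 0.208.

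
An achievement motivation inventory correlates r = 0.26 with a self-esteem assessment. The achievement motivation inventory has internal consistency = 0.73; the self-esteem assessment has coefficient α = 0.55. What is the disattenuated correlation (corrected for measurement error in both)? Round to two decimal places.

0.41

r_true = r_obs / √(r_xx · r_yy) = 0.26 / √(0.73 × 0.55) = 0.26 / √0.4015 = 0.26 / 0.6336 ≈ 0.41.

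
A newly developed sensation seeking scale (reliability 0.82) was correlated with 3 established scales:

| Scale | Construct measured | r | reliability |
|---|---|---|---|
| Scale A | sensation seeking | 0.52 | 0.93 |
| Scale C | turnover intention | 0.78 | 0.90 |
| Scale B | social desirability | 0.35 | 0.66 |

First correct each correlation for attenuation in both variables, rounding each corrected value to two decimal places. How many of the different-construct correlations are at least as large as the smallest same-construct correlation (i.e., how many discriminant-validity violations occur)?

1

Disattenuated r (r / √(r_scale · r_new)):
  Scale A (conv): 0.52 / √(0.93·0.82) = 0.60
  Scale C (disc): 0.78 / √(0.90·0.82) = 0.91
  Scale B (disc): 0.35 / √(0.66·0.82) = 0.48
Smallest convergent = 0.60. Discriminant values: 0.91, 0.48; count ≥ 0.60 → 1.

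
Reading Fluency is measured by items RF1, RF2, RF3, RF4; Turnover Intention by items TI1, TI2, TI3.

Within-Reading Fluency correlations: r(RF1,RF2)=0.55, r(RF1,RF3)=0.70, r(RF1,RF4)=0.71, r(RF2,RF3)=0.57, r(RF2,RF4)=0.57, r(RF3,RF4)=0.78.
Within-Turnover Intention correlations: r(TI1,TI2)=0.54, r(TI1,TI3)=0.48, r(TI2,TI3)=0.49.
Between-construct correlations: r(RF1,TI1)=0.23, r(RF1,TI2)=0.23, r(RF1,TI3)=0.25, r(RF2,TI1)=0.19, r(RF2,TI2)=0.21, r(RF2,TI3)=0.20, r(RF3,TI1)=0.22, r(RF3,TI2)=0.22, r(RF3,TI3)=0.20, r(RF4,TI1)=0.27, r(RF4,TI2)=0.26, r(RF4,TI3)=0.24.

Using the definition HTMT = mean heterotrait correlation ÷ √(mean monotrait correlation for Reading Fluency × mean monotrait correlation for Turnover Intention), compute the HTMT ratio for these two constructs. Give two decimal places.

Between-construct mean = 2.72/12 = 0.2267.
Mean within-RF = 3.88/6 = 0.6467; mean within-TI = 1.51/3 = 0.5033.
Geometric mean = √(0.6467 × 0.5033) = 0.5705.
HTMT = 0.2267 / 0.5705 = 0.40.

0.40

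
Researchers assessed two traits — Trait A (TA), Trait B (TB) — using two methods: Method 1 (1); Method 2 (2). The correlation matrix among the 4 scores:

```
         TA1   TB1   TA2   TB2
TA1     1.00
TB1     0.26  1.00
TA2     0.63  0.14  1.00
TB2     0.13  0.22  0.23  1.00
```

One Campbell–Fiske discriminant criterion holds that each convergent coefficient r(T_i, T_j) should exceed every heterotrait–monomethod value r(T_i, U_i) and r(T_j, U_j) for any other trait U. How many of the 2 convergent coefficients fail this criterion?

Checking each validity diagonal entry against its comparison values:
TA (methods 1·2): 0.63 vs {0.26, 0.23} → pass.
TB (methods 1·2): 0.22 vs {0.26, 0.23} → fail.
1 of 2 fail.

1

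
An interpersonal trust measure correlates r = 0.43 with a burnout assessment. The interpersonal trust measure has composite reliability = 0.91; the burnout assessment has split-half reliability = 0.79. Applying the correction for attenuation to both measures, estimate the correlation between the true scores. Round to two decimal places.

0.51

r_true = r_obs / √(r_xx · r_yy) = 0.43 / √(0.91 × 0.79) = 0.43 / √0.7189 = 0.43 / 0.8479 ≈ 0.51.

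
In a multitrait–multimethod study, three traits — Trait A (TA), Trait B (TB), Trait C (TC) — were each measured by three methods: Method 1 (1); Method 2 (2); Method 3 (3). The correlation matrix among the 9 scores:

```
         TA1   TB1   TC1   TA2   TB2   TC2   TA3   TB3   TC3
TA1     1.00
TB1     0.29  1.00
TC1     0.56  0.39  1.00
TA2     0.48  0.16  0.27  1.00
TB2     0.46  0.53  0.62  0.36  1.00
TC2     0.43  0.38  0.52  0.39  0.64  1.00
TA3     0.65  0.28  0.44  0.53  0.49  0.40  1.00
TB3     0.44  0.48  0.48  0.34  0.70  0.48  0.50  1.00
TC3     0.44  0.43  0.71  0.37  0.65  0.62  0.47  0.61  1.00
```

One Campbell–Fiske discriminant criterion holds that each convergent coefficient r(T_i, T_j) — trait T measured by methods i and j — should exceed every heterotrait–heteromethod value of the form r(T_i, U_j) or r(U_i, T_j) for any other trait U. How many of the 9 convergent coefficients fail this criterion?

Each convergent coefficient versus the relevant comparison correlations:
TA (methods 1·2): 0.48 vs {0.46, 0.16, 0.43, 0.27} → pass.
TA (methods 1·3): 0.65 vs {0.44, 0.28, 0.44, 0.44} → pass.
TA (methods 2·3): 0.53 vs {0.34, 0.49, 0.37, 0.40} → pass.
TB (methods 1·2): 0.53 vs {0.16, 0.46, 0.38, 0.62} → fail.
TB (methods 1·3): 0.48 vs {0.28, 0.44, 0.43, 0.48} → fail.
TB (methods 2·3): 0.70 vs {0.49, 0.34, 0.65, 0.48} → pass.
TC (methods 1·2): 0.52 vs {0.27, 0.43, 0.62, 0.38} → fail.
TC (methods 1·3): 0.71 vs {0.44, 0.44, 0.48, 0.43} → pass.
TC (methods 2·3): 0.62 vs {0.40, 0.37, 0.48, 0.65} → fail.
4 of 9 fail.

4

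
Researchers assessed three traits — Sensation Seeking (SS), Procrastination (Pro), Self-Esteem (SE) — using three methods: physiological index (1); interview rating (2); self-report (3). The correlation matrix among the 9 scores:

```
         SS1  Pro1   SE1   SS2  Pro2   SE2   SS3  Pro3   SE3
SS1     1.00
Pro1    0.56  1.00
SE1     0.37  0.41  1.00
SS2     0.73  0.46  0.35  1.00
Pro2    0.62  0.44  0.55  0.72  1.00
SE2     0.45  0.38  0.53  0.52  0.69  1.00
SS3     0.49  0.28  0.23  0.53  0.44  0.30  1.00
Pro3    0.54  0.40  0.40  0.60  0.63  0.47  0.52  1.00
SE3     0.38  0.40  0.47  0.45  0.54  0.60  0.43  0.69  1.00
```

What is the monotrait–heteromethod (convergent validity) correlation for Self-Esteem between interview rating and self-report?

0.60

Same trait (SE), different methods: r(SE2, SE3) = 0.60.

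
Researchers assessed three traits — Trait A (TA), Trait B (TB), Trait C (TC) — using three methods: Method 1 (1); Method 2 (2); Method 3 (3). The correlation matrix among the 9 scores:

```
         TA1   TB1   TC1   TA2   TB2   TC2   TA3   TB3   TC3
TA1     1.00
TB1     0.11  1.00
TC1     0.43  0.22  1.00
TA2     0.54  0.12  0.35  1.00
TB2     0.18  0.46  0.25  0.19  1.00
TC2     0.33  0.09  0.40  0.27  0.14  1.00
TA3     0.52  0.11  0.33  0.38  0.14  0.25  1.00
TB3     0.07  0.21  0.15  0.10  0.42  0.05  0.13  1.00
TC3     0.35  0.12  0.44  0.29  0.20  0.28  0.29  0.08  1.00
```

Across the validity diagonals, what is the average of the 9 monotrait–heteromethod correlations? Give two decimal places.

Convergent values: 0.54, 0.52, 0.38, 0.46, 0.21, 0.42, 0.40, 0.44, 0.28; mean = 3.65/9 = 0.41.

0.41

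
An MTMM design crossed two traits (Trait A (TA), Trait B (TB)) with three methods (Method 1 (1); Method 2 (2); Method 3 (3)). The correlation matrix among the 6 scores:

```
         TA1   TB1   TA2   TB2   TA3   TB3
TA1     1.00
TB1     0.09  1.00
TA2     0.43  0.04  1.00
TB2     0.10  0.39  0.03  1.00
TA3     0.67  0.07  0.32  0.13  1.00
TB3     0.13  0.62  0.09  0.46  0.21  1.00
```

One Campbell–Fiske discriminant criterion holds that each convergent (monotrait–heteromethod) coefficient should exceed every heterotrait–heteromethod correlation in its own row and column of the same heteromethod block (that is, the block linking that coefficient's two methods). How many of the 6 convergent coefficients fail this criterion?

0

Each convergent coefficient versus the relevant comparison correlations:
TA (methods 1·2): 0.43 vs {0.10, 0.04} → pass.
TA (methods 1·3): 0.67 vs {0.13, 0.07} → pass.
TA (methods 2·3): 0.32 vs {0.09, 0.13} → pass.
TB (methods 1·2): 0.39 vs {0.04, 0.10} → pass.
TB (methods 1·3): 0.62 vs {0.07, 0.13} → pass.
TB (methods 2·3): 0.46 vs {0.13, 0.09} → pass.
0 of 6 fail.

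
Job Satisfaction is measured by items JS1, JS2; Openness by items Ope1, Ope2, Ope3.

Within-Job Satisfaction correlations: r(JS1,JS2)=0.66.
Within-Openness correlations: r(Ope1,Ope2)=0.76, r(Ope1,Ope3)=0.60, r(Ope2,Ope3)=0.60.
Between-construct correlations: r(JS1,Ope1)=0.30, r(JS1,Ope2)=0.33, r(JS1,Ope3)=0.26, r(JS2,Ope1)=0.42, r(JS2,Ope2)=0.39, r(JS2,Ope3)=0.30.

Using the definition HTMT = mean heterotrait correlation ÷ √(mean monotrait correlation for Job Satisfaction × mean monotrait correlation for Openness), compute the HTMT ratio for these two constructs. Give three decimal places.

0.508

Between-construct mean = 2.00/6 = 0.3333.
Mean within-JS = 0.66/1 = 0.6600; mean within-Ope = 1.96/3 = 0.6533.
Geometric mean = √(0.6600 × 0.6533) = 0.6566.
HTMT = 0.3333 / 0.6566 = 0.508.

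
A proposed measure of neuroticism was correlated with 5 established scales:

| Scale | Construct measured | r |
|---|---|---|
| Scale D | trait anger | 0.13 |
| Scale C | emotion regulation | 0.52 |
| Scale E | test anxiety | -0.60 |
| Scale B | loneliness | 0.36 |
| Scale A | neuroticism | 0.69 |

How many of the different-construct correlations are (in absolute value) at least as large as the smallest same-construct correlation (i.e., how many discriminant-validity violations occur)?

0

Convergent (same construct = neuroticism): Scale A.
Smallest convergent = 0.69. Discriminant |r|: 0.13, 0.52, 0.60, 0.36; count ≥ 0.69 → 0.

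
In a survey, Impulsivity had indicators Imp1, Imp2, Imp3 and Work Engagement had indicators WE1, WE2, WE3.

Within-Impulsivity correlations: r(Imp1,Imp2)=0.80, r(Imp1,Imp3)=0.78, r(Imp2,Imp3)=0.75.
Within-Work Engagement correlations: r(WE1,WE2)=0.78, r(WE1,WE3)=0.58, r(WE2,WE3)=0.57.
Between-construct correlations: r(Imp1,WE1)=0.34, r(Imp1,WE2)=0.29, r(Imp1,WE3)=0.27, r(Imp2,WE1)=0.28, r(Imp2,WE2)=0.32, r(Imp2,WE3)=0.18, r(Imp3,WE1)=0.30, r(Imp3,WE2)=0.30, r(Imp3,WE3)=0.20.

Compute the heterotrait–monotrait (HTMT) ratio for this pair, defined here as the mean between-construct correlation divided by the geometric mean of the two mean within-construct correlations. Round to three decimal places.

Mean heterotrait r = 2.48/9 = 0.2756.
Mean within-Imp = 2.33/3 = 0.7767; mean within-WE = 1.93/3 = 0.6433.
Geometric mean = √(0.7767 × 0.6433) = 0.7069.
HTMT = 0.2756 / 0.7069 = 0.390.

0.390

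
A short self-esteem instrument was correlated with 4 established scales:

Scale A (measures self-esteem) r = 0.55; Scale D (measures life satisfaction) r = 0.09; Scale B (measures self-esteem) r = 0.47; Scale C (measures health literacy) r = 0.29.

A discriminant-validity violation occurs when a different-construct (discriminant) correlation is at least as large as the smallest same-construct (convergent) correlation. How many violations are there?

Convergent (same construct = self-esteem): Scale A, Scale B.
Smallest convergent = 0.47. Discriminant values: 0.09, 0.29; count ≥ 0.47 → 0.

0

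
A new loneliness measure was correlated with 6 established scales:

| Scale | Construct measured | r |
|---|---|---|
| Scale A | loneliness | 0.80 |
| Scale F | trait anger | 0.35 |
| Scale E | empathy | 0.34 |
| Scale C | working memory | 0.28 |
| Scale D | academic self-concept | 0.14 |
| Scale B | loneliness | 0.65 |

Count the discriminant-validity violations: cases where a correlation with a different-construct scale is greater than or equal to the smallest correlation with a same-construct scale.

Convergent (same construct = loneliness): Scale A, Scale B.
Smallest convergent = 0.65. Discriminant values: 0.35, 0.34, 0.28, 0.14; count ≥ 0.65 → 0.

0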